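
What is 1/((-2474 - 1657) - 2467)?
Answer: -1/6598 ≈ -0.00015156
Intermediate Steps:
1/((-2474 - 1657) - 2467) = 1/(-4131 - 2467) = 1/(-6598) = -1/6598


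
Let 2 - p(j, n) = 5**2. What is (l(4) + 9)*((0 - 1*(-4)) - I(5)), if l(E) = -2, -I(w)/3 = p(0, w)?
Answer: -455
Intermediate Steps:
p(j, n) = -23 (p(j, n) = 2 - 1*5**2 = 2 - 1*25 = 2 - 25 = -23)
I(w) = 69 (I(w) = -3*(-23) = 69)
(l(4) + 9)*((0 - 1*(-4)) - I(5)) = (-2 + 9)*((0 - 1*(-4)) - 1*69) = 7*((0 + 4) - 69) = 7*(4 - 69) = 7*(-65) = -455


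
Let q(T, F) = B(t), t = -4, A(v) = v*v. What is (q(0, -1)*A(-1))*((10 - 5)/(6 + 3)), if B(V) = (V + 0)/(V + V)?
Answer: 5/18 ≈ 0.27778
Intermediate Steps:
A(v) = v²
B(V) = ½ (B(V) = V/((2*V)) = V*(1/(2*V)) = ½)
q(T, F) = ½
(q(0, -1)*A(-1))*((10 - 5)/(6 + 3)) = ((½)*(-1)²)*((10 - 5)/(6 + 3)) = ((½)*1)*(5/9) = (5*(⅑))/2 = (½)*(5/9) = 5/18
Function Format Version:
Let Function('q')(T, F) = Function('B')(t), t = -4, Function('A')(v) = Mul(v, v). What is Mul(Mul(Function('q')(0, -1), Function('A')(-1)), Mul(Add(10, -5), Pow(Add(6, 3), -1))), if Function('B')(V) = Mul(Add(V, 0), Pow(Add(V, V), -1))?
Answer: Rational(5, 18) ≈ 0.27778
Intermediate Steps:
Function('A')(v) = Pow(v, 2)
Function('B')(V) = Rational(1, 2) (Function('B')(V) = Mul(V, Pow(Mul(2, V), -1)) = Mul(V, Mul(Rational(1, 2), Pow(V, -1))) = Rational(1, 2))
Function('q')(T, F) = Rational(1, 2)
Mul(Mul(Function('q')(0, -1), Function('A')(-1)), Mul(Add(10, -5), Pow(Add(6, 3), -1))) = Mul(Mul(Rational(1, 2), Pow(-1, 2)), Mul(Add(10, -5), Pow(Add(6, 3), -1))) = Mul(Mul(Rational(1, 2), 1), Mul(5, Pow(9, -1))) = Mul(Rational(1, 2), Mul(5, Rational(1, 9))) = Mul(Rational(1, 2), Rational(5, 9)) = Rational(5, 18)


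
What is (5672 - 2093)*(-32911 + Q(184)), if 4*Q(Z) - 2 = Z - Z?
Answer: -235573359/2 ≈ -1.1779e+8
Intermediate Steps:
Q(Z) = 1/2 (Q(Z) = 1/2 + (Z - Z)/4 = 1/2 + (1/4)*0 = 1/2 + 0 = 1/2)
(5672 - 2093)*(-32911 + Q(184)) = (5672 - 2093)*(-32911 + 1/2) = 3579*(-65821/2) = -235573359/2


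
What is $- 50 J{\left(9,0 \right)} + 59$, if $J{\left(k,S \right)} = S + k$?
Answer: $-391$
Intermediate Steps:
$- 50 J{\left(9,0 \right)} + 59 = - 50 \left(0 + 9\right) + 59 = \left(-50\right) 9 + 59 = -450 + 59 = -391$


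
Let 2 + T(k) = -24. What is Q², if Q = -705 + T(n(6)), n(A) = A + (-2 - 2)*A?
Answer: 534361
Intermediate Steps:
n(A) = -3*A (n(A) = A - 4*A = -3*A)
T(k) = -26 (T(k) = -2 - 24 = -26)
Q = -731 (Q = -705 - 26 = -731)
Q² = (-731)² = 534361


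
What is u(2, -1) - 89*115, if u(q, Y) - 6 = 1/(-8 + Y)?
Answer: -92062/9 ≈ -10229.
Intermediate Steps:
u(q, Y) = 6 + 1/(-8 + Y)
u(2, -1) - 89*115 = (-47 + 6*(-1))/(-8 - 1) - 89*115 = (-47 - 6)/(-9) - 10235 = -⅑*(-53) - 10235 = 53/9 - 10235 = -92062/9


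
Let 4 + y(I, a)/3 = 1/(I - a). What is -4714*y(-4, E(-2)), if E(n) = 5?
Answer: 174418/3 ≈ 58139.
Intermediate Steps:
y(I, a) = -12 + 3/(I - a)
-4714*y(-4, E(-2)) = -14142*(1 - 4*(-4) + 4*5)/(-4 - 1*5) = -14142*(1 + 16 + 20)/(-4 - 5) = -14142*37/(-9) = -14142*(-1)*37/9 = -4714*(-37/3) = 174418/3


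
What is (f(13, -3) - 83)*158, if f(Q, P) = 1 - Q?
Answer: -15010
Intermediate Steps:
(f(13, -3) - 83)*158 = ((1 - 1*13) - 83)*158 = ((1 - 13) - 83)*158 = (-12 - 83)*158 = -95*158 = -15010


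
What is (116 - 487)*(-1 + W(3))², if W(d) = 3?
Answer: -1484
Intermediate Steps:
(116 - 487)*(-1 + W(3))² = (116 - 487)*(-1 + 3)² = -371*2² = -371*4 = -1484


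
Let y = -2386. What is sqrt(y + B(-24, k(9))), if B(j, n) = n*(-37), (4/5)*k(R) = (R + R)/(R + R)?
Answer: 3*I*sqrt(1081)/2 ≈ 49.318*I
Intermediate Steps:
k(R) = 5/4 (k(R) = 5*((R + R)/(R + R))/4 = 5*((2*R)/((2*R)))/4 = 5*((2*R)*(1/(2*R)))/4 = (5/4)*1 = 5/4)
B(j, n) = -37*n
sqrt(y + B(-24, k(9))) = sqrt(-2386 - 37*5/4) = sqrt(-2386 - 185/4) = sqrt(-9729/4) = 3*I*sqrt(1081)/2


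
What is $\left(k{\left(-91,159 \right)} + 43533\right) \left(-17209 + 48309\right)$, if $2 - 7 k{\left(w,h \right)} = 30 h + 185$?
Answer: $\frac{9323095800}{7} \approx 1.3319 \cdot 10^{9}$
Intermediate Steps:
$k{\left(w,h \right)} = - \frac{183}{7} - \frac{30 h}{7}$ ($k{\left(w,h \right)} = \frac{2}{7} - \frac{30 h + 185}{7} = \frac{2}{7} - \frac{185 + 30 h}{7} = \frac{2}{7} - \left(\frac{185}{7} + \frac{30 h}{7}\right) = - \frac{183}{7} - \frac{30 h}{7}$)
$\left(k{\left(-91,159 \right)} + 43533\right) \left(-17209 + 48309\right) = \left(\left(- \frac{183}{7} - \frac{4770}{7}\right) + 43533\right) \left(-17209 + 48309\right) = \left(\left(- \frac{183}{7} - \frac{4770}{7}\right) + 43533\right) 31100 = \left(- \frac{4953}{7} + 43533\right) 31100 = \frac{299778}{7} \cdot 31100 = \frac{9323095800}{7}$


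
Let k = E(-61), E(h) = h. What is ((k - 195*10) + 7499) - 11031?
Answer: -5543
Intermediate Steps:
k = -61
((k - 195*10) + 7499) - 11031 = ((-61 - 195*10) + 7499) - 11031 = ((-61 - 1*1950) + 7499) - 11031 = ((-61 - 1950) + 7499) - 11031 = (-2011 + 7499) - 11031 = 5488 - 11031 = -5543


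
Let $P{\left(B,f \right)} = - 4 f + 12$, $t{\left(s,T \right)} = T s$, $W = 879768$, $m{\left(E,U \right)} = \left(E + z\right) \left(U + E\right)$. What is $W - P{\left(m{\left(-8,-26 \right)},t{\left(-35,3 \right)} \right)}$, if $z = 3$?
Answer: $879336$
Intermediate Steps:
$m{\left(E,U \right)} = \left(3 + E\right) \left(E + U\right)$ ($m{\left(E,U \right)} = \left(E + 3\right) \left(U + E\right) = \left(3 + E\right) \left(E + U\right)$)
$P{\left(B,f \right)} = 12 - 4 f$
$W - P{\left(m{\left(-8,-26 \right)},t{\left(-35,3 \right)} \right)} = 879768 - \left(12 - 4 \cdot 3 \left(-35\right)\right) = 879768 - \left(12 - -420\right) = 879768 - \left(12 + 420\right) = 879768 - 432 = 879336$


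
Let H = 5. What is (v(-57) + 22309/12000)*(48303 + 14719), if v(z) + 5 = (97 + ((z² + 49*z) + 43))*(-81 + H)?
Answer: -17129054753101/6000 ≈ -2.8548e+9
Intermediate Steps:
v(z) = -10645 - 3724*z - 76*z² (v(z) = -5 + (97 + ((z² + 49*z) + 43))*(-81 + 5) = -5 + (97 + (43 + z² + 49*z))*(-76) = -5 + (140 + z² + 49*z)*(-76) = -5 + (-10640 - 3724*z - 76*z²) = -10645 - 3724*z - 76*z²)
(v(-57) + 22309/12000)*(48303 + 14719) = ((-10645 - 3724*(-57) - 76*(-57)²) + 22309/12000)*(48303 + 14719) = ((-10645 + 212268 - 76*3249) + 22309*(1/12000))*63022 = ((-10645 + 212268 - 246924) + 22309/12000)*63022 = (-45301 + 22309/12000)*63022 = -543589691/12000*63022 = -17129054753101/6000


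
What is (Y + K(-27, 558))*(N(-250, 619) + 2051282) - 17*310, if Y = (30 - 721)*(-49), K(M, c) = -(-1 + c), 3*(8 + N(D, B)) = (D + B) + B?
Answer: 204967466810/3 ≈ 6.8322e+10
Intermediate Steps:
N(D, B) = -8 + D/3 + 2*B/3 (N(D, B) = -8 + ((D + B) + B)/3 = -8 + ((B + D) + B)/3 = -8 + (D + 2*B)/3 = -8 + (D/3 + 2*B/3) = -8 + D/3 + 2*B/3)
K(M, c) = 1 - c
Y = 33859 (Y = -691*(-49) = 33859)
(Y + K(-27, 558))*(N(-250, 619) + 2051282) - 17*310 = (33859 + (1 - 1*558))*((-8 + (⅓)*(-250) + (⅔)*619) + 2051282) - 17*310 = (33859 + (1 - 558))*((-8 - 250/3 + 1238/3) + 2051282) - 1*5270 = (33859 - 557)*(964/3 + 2051282) - 5270 = 33302*(6154810/3) - 5270 = 204967482620/3 - 5270 = 204967466810/3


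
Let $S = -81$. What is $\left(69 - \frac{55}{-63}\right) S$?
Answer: $- \frac{39618}{7} \approx -5659.7$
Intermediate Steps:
$\left(69 - \frac{55}{-63}\right) S = \left(69 - \frac{55}{-63}\right) \left(-81\right) = \left(69 - - \frac{55}{63}\right) \left(-81\right) = \left(69 + \frac{55}{63}\right) \left(-81\right) = \frac{4402}{63} \left(-81\right) = - \frac{39618}{7}$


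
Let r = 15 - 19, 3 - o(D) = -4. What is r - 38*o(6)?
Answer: -270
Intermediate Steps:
o(D) = 7 (o(D) = 3 - 1*(-4) = 3 + 4 = 7)
r = -4
r - 38*o(6) = -4 - 38*7 = -4 - 266 = -270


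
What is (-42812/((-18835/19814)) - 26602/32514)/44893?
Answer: 13790188144441/13746263311335 ≈ 1.0032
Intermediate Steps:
(-42812/((-18835/19814)) - 26602/32514)/44893 = (-42812/((-18835*1/19814)) - 26602*1/32514)*(1/44893) = (-42812/(-18835/19814) - 13301/16257)*(1/44893) = (-42812*(-19814/18835) - 13301/16257)*(1/44893) = (848276968/18835 - 13301/16257)*(1/44893) = (13790188144441/306200595)*(1/44893) = 13790188144441/13746263311335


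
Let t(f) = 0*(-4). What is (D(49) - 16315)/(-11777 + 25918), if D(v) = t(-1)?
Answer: -16315/14141 ≈ -1.1537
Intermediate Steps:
t(f) = 0
D(v) = 0
(D(49) - 16315)/(-11777 + 25918) = (0 - 16315)/(-11777 + 25918) = -16315/14141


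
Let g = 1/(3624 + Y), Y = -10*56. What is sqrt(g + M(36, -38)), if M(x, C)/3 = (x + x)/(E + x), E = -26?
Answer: sqrt(1267412110)/7660 ≈ 4.6476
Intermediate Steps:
Y = -560
M(x, C) = 6*x/(-26 + x) (M(x, C) = 3*((x + x)/(-26 + x)) = 3*((2*x)/(-26 + x)) = 3*(2*x/(-26 + x)) = 6*x/(-26 + x))
g = 1/3064 (g = 1/(3624 - 560) = 1/3064 ≈ 0.00032637)
sqrt(g + M(36, -38)) = sqrt(1/3064 + 6*36/(-26 + 36)) = sqrt(1/3064 + 6*36/10) = sqrt(1/3064 + 6*36*(1/10)) = sqrt(1/3064 + 108/5) = sqrt(330917/15320) = sqrt(1267412110)/7660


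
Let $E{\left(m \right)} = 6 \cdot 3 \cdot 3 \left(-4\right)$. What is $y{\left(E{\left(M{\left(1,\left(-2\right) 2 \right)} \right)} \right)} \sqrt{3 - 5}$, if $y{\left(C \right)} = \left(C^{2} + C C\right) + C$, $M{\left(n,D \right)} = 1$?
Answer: $93096 i \sqrt{2} \approx 1.3166 \cdot 10^{5} i$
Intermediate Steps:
$E{\left(m \right)} = -216$ ($E{\left(m \right)} = 18 \cdot 3 \left(-4\right) = 54 \left(-4\right) = -216$)
$y{\left(C \right)} = C + 2 C^{2}$ ($y{\left(C \right)} = \left(C^{2} + C^{2}\right) + C = 2 C^{2} + C = C + 2 C^{2}$)
$y{\left(E{\left(M{\left(1,\left(-2\right) 2 \right)} \right)} \right)} \sqrt{3 - 5} = - 216 \left(1 + 2 \left(-216\right)\right) \sqrt{3 - 5} = - 216 \left(1 - 432\right) \sqrt{-2} = \left(-216\right) \left(-431\right) i \sqrt{2} = 93096 i \sqrt{2}$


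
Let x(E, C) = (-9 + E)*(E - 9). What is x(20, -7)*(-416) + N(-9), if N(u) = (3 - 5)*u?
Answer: -50318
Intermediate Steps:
N(u) = -2*u
x(E, C) = (-9 + E)**2 (x(E, C) = (-9 + E)*(-9 + E) = (-9 + E)**2)
x(20, -7)*(-416) + N(-9) = (-9 + 20)**2*(-416) - 2*(-9) = 11**2*(-416) + 18 = 121*(-416) + 18 = -50336 + 18 = -50318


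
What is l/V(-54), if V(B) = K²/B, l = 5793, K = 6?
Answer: -17379/2 ≈ -8689.5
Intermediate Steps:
V(B) = 36/B (V(B) = 6²/B = 36/B)
l/V(-54) = 5793/((36/(-54))) = 5793/((36*(-1/54))) = 5793/(-⅔) = 5793*(-3/2) = -17379/2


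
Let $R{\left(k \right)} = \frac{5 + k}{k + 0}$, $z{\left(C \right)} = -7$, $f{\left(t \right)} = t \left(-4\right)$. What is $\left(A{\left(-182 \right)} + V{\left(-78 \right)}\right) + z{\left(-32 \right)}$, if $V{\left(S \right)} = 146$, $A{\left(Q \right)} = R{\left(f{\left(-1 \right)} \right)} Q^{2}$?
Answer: $74668$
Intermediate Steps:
$f{\left(t \right)} = - 4 t$
$R{\left(k \right)} = \frac{5 + k}{k}$
$A{\left(Q \right)} = \frac{9 Q^{2}}{4}$ ($A{\left(Q \right)} = \frac{5 - -4}{\left(-4\right) \left(-1\right)} Q^{2} = \frac{5 + 4}{4} Q^{2} = \frac{1}{4} \cdot 9 Q^{2} = \frac{9 Q^{2}}{4}$)
$\left(A{\left(-182 \right)} + V{\left(-78 \right)}\right) + z{\left(-32 \right)} = \left(\frac{9 \left(-182\right)^{2}}{4} + 146\right) - 7 = \left(\frac{9}{4} \cdot 33124 + 146\right) - 7 = \left(74529 + 146\right) - 7 = 74675 - 7 = 74668$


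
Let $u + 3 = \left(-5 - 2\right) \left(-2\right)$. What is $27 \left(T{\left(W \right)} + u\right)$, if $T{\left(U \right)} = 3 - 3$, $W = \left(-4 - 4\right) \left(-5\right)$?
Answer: $297$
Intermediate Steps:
$W = 40$ ($W = \left(-8\right) \left(-5\right) = 40$)
$u = 11$ ($u = -3 + \left(-5 - 2\right) \left(-2\right) = -3 - -14 = -3 + 14 = 11$)
$T{\left(U \right)} = 0$
$27 \left(T{\left(W \right)} + u\right) = 27 \left(0 + 11\right) = 27 \cdot 11 = 297$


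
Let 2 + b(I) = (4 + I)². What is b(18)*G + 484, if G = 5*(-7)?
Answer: -16386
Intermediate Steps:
G = -35
b(I) = -2 + (4 + I)²
b(18)*G + 484 = (-2 + (4 + 18)²)*(-35) + 484 = (-2 + 22²)*(-35) + 484 = (-2 + 484)*(-35) + 484 = 482*(-35) + 484 = -16870 + 484 = -16386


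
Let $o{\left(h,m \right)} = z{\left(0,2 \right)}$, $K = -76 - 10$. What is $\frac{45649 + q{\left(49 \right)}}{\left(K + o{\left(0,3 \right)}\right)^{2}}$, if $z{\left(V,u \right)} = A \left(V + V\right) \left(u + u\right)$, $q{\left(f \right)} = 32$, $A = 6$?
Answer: $\frac{45681}{7396} \approx 6.1764$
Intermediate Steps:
$K = -86$
$z{\left(V,u \right)} = 24 V u$ ($z{\left(V,u \right)} = 6 \left(V + V\right) \left(u + u\right) = 6 \cdot 2 V 2 u = 6 \cdot 4 V u = 24 V u$)
$o{\left(h,m \right)} = 0$ ($o{\left(h,m \right)} = 24 \cdot 0 \cdot 2 = 0$)
$\frac{45649 + q{\left(49 \right)}}{\left(K + o{\left(0,3 \right)}\right)^{2}} = \frac{45649 + 32}{\left(-86 + 0\right)^{2}} = \frac{45681}{\left(-86\right)^{2}} = \frac{45681}{7396}$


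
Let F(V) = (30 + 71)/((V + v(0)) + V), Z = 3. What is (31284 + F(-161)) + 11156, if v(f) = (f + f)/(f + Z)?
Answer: 13665579/322 ≈ 42440.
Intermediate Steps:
v(f) = 2*f/(3 + f) (v(f) = (f + f)/(f + 3) = (2*f)/(3 + f) = 2*f/(3 + f))
F(V) = 101/(2*V) (F(V) = (30 + 71)/((V + 2*0/(3 + 0)) + V) = 101/((V + 2*0/3) + V) = 101/((V + 2*0*(⅓)) + V) = 101/((V + 0) + V) = 101/(V + V) = 101/((2*V)) = 101*(1/(2*V)) = 101/(2*V))
(31284 + F(-161)) + 11156 = (31284 + (101/2)/(-161)) + 11156 = (31284 + (101/2)*(-1/161)) + 11156 = (31284 - 101/322) + 11156 = 10073347/322 + 11156 = 13665579/322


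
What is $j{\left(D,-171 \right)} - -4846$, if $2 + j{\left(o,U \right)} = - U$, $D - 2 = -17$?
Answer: $5015$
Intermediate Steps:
$D = -15$ ($D = 2 - 17 = -15$)
$j{\left(o,U \right)} = -2 - U$
$j{\left(D,-171 \right)} - -4846 = \left(-2 - -171\right) - -4846 = \left(-2 + 171\right) + 4846 = 169 + 4846 = 5015$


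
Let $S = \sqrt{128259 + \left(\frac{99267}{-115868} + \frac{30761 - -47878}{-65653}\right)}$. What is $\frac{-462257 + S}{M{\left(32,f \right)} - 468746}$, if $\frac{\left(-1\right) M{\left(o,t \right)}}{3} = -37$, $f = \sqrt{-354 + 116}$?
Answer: $\frac{462257}{468635} - \frac{3 \sqrt{29926669003218098083}}{21475570971190} \approx 0.98563$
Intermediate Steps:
$f = i \sqrt{238}$ ($f = \sqrt{-238} = i \sqrt{238} \approx 15.427 i$)
$M{\left(o,t \right)} = 111$ ($M{\left(o,t \right)} = \left(-3\right) \left(-37\right) = 111$)
$S = \frac{3 \sqrt{29926669003218098083}}{45825794}$ ($S = \sqrt{128259 + \left(99267 \left(- \frac{1}{115868}\right) + \left(30761 + 47878\right) \left(- \frac{1}{65653}\right)\right)} = \sqrt{128259 + \left(- \frac{99267}{115868} + 78639 \left(- \frac{1}{65653}\right)\right)} = \sqrt{128259 - \frac{188300241}{91651588}} = \sqrt{\frac{11754952725051}{91651588}} = \frac{3 \sqrt{29926669003218098083}}{45825794} \approx 358.13$)
$\frac{-462257 + S}{M{\left(32,f \right)} - 468746} = \frac{-462257 + \frac{3 \sqrt{29926669003218098083}}{45825794}}{111 - 468746} = \frac{-462257 + \frac{3 \sqrt{29926669003218098083}}{45825794}}{-468635} = \left(-462257 + \frac{3 \sqrt{29926669003218098083}}{45825794}\right) \left(- \frac{1}{468635}\right) = \frac{462257}{468635} - \frac{3 \sqrt{29926669003218098083}}{21475570971190}$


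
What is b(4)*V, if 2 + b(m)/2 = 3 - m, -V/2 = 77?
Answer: 924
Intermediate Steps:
V = -154 (V = -2*77 = -154)
b(m) = 2 - 2*m (b(m) = -4 + 2*(3 - m) = -4 + (6 - 2*m) = 2 - 2*m)
b(4)*V = (2 - 2*4)*(-154) = (2 - 8)*(-154) = -6*(-154) = 924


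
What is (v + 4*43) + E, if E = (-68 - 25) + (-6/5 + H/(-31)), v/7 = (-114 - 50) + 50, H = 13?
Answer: -111696/155 ≈ -720.62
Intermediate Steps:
v = -798 (v = 7*((-114 - 50) + 50) = 7*(-164 + 50) = 7*(-114) = -798)
E = -14666/155 (E = (-68 - 25) + (-6/5 + 13/(-31)) = -93 + (-6*⅕ + 13*(-1/31)) = -93 + (-6/5 - 13/31) = -93 - 251/155 = -14666/155 ≈ -94.619)
(v + 4*43) + E = (-798 + 4*43) - 14666/155 = (-798 + 172) - 14666/155 = -626 - 14666/155 = -111696/155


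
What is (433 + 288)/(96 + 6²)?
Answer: 721/132 ≈ 5.4621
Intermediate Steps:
(433 + 288)/(96 + 6²) = 721/(96 + 36) = 721/132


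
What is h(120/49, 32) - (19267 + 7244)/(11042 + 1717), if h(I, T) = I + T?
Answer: 6746051/208397 ≈ 32.371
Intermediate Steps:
h(120/49, 32) - (19267 + 7244)/(11042 + 1717) = (120/49 + 32) - (19267 + 7244)/(11042 + 1717) = (120*(1/49) + 32) - 26511/12759 = (120/49 + 32) - 26511/12759 = 1688/49 - 1*8837/4253 = 1688/49 - 8837/4253 = 6746051/208397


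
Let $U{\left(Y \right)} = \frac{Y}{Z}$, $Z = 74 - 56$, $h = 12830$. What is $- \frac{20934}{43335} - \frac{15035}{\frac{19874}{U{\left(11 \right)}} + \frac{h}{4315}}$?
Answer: $- \frac{1405386423917}{1486635785730} \approx -0.94535$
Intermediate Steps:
$Z = 18$
$U{\left(Y \right)} = \frac{Y}{18}$
$- \frac{20934}{43335} - \frac{15035}{\frac{19874}{U{\left(11 \right)}} + \frac{h}{4315}} = - \frac{20934}{43335} - \frac{15035}{\frac{19874}{\frac{1}{18} \cdot 11} + \frac{12830}{4315}} = \left(-20934\right) \frac{1}{43335} - \frac{15035}{\frac{19874}{\frac{11}{18}} + 12830 \cdot \frac{1}{4315}} = - \frac{2326}{4815} - \frac{15035}{19874 \cdot \frac{18}{11} + \frac{2566}{863}} = - \frac{2326}{4815} - \frac{15035}{\frac{357732}{11} + \frac{2566}{863}} = - \frac{2326}{4815} - \frac{15035}{\frac{308750942}{9493}} = - \frac{2326}{4815} - \frac{142727255}{308750942} = - \frac{1405386423917}{1486635785730}$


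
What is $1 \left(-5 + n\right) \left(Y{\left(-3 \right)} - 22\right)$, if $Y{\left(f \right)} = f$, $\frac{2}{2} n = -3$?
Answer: $200$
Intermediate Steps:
$n = -3$
$1 \left(-5 + n\right) \left(Y{\left(-3 \right)} - 22\right) = 1 \left(-5 - 3\right) \left(-3 - 22\right) = 1 \left(-8\right) \left(-25\right) = \left(-8\right) \left(-25\right) = 200$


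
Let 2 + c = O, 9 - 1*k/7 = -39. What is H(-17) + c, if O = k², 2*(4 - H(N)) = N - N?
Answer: 112898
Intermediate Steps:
k = 336 (k = 63 - 7*(-39) = 63 + 273 = 336)
H(N) = 4 (H(N) = 4 - (N - N)/2 = 4 - ½*0 = 4 + 0 = 4)
O = 112896 (O = 336² = 112896)
c = 112894 (c = -2 + 112896 = 112894)
H(-17) + c = 4 + 112894 = 112898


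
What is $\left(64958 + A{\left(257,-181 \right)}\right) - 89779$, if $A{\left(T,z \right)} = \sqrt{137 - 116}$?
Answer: $-24821 + \sqrt{21} \approx -24816.0$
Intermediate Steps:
$A{\left(T,z \right)} = \sqrt{21}$
$\left(64958 + A{\left(257,-181 \right)}\right) - 89779 = \left(64958 + \sqrt{21}\right) - 89779 = -24821 + \sqrt{21}$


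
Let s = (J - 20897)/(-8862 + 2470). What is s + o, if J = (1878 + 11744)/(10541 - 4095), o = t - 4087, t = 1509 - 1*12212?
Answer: -76156899605/5150354 ≈ -14787.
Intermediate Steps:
t = -10703 (t = 1509 - 12212 = -10703)
o = -14790 (o = -10703 - 4087 = -14790)
J = 6811/3223 (J = 13622/6446 = 13622*(1/6446) = 6811/3223 ≈ 2.1132)
s = 16836055/5150354 (s = (6811/3223 - 20897)/(-8862 + 2470) = -67344220/3223/(-6392) = -67344220/3223*(-1/6392) = 16836055/5150354 ≈ 3.2689)
s + o = 16836055/5150354 - 14790 = -76156899605/5150354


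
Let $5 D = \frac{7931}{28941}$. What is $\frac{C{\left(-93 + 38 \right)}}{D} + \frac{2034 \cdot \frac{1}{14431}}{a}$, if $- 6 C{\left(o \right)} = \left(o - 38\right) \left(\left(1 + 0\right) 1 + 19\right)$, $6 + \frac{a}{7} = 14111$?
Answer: $\frac{830084039562252}{146759012855} \approx 5656.1$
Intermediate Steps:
$D = \frac{721}{13155}$ ($D = \frac{7931 \cdot \frac{1}{28941}}{5} = \frac{1}{5} \cdot \frac{721}{2631} = \frac{721}{13155} \approx 0.054808$)
$a = 98735$ ($a = -42 + 7 \cdot 14111 = -42 + 98777 = 98735$)
$C{\left(o \right)} = \frac{380}{3} - \frac{10 o}{3}$ ($C{\left(o \right)} = - \frac{\left(o - 38\right) \left(\left(1 + 0\right) 1 + 19\right)}{6} = - \frac{\left(-38 + o\right) \left(1 \cdot 1 + 19\right)}{6} = - \frac{\left(-38 + o\right) \left(1 + 19\right)}{6} = - \frac{\left(-38 + o\right) 20}{6} = - \frac{-760 + 20 o}{6} = \frac{380}{3} - \frac{10 o}{3}$)
$\frac{C{\left(-93 + 38 \right)}}{D} + \frac{2034 \cdot \frac{1}{14431}}{a} = \frac{\frac{380}{3} - \frac{10 \left(-93 + 38\right)}{3}}{\frac{721}{13155}} + \frac{2034 \cdot \frac{1}{14431}}{98735} = \left(\frac{380}{3} - - \frac{550}{3}\right) \frac{13155}{721} + 2034 \cdot \frac{1}{14431} \cdot \frac{1}{98735} = \left(\frac{380}{3} + \frac{550}{3}\right) \frac{13155}{721} + \frac{2034}{14431} \cdot \frac{1}{98735} = 310 \cdot \frac{13155}{721} + \frac{2034}{1424844785} = \frac{4078050}{721} + \frac{2034}{1424844785} = \frac{830084039562252}{146759012855}$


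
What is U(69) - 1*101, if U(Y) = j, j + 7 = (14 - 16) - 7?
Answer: -117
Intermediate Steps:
j = -16 (j = -7 + ((14 - 16) - 7) = -7 + (-2 - 7) = -7 - 9 = -16)
U(Y) = -16
U(69) - 1*101 = -16 - 1*101 = -16 - 101 = -117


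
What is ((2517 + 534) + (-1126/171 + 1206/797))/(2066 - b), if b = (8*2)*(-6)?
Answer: 415120441/294652494 ≈ 1.4088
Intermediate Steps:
b = -96 (b = 16*(-6) = -96)
((2517 + 534) + (-1126/171 + 1206/797))/(2066 - b) = ((2517 + 534) + (-1126/171 + 1206/797))/(2066 - 1*(-96)) = (3051 + (-1126*1/171 + 1206*(1/797)))/(2066 + 96) = (3051 + (-1126/171 + 1206/797))/2162 = (3051 - 691196/136287)*(1/2162) = (415120441/136287)*(1/2162) = 415120441/294652494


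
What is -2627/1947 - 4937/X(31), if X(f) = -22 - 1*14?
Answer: 3172589/23364 ≈ 135.79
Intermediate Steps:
X(f) = -36 (X(f) = -22 - 14 = -36)
-2627/1947 - 4937/X(31) = -2627/1947 - 4937/(-36) = -2627*1/1947 - 4937*(-1/36) = -2627/1947 + 4937/36 = 3172589/23364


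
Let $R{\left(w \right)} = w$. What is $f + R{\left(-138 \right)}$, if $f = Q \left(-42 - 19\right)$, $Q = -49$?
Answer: $2851$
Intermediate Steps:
$f = 2989$ ($f = - 49 \left(-42 - 19\right) = \left(-49\right) \left(-61\right) = 2989$)
$f + R{\left(-138 \right)} = 2989 - 138 = 2851$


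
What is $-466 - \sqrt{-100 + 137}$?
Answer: $-466 - \sqrt{37} \approx -472.08$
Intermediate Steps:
$-466 - \sqrt{-100 + 137} = -466 - \sqrt{37}$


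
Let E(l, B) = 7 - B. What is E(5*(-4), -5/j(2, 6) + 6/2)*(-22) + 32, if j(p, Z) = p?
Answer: -111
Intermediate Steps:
E(5*(-4), -5/j(2, 6) + 6/2)*(-22) + 32 = (7 - (-5/2 + 6/2))*(-22) + 32 = (7 - (-5*½ + 6*(½)))*(-22) + 32 = (7 - (-5/2 + 3))*(-22) + 32 = (7 - 1*½)*(-22) + 32 = (7 - ½)*(-22) + 32 = (13/2)*(-22) + 32 = -143 + 32 = -111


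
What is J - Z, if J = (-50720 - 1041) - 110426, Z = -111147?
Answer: -51040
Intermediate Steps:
J = -162187 (J = -51761 - 110426 = -162187)
J - Z = -162187 - 1*(-111147) = -162187 + 111147 = -51040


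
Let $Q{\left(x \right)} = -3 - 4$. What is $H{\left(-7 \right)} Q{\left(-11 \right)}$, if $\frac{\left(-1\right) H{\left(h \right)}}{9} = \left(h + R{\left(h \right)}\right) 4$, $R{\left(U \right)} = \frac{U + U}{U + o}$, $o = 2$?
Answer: $- \frac{5292}{5} \approx -1058.4$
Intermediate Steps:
$Q{\left(x \right)} = -7$ ($Q{\left(x \right)} = -3 - 4 = -7$)
$R{\left(U \right)} = \frac{2 U}{2 + U}$ ($R{\left(U \right)} = \frac{U + U}{U + 2} = \frac{2 U}{2 + U}$)
$H{\left(h \right)} = - 36 h - \frac{72 h}{2 + h}$ ($H{\left(h \right)} = - 9 \left(h + \frac{2 h}{2 + h}\right) 4 = - 9 \left(4 h + \frac{8 h}{2 + h}\right) = - 36 h - \frac{72 h}{2 + h}$)
$H{\left(-7 \right)} Q{\left(-11 \right)} = 36 \left(-7\right) \frac{1}{2 - 7} \left(-4 - -7\right) \left(-7\right) = 36 \left(-7\right) \frac{1}{-5} \left(-4 + 7\right) \left(-7\right) = 36 \left(-7\right) \left(- \frac{1}{5}\right) 3 \left(-7\right) = \frac{756}{5} \left(-7\right) = - \frac{5292}{5}$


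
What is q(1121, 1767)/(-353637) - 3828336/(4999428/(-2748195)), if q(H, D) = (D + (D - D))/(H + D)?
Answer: 1745475944349868499/829423991928 ≈ 2.1044e+6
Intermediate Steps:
q(H, D) = D/(D + H) (q(H, D) = (D + 0)/(D + H) = D/(D + H))
q(1121, 1767)/(-353637) - 3828336/(4999428/(-2748195)) = (1767/(1767 + 1121))/(-353637) - 3828336/(4999428/(-2748195)) = (1767/2888)*(-1/353637) - 3828336/(4999428*(-1/2748195)) = (1767*(1/2888))*(-1/353637) - 3828336/(-185164/101785) = (93/152)*(-1/353637) - 3828336*(-101785/185164) = -31/17917608 + 97416794940/46291 = 1745475944349868499/829423991928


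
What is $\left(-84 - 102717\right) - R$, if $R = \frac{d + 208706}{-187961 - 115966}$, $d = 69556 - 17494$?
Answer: $- \frac{31243738759}{303927} \approx -1.028 \cdot 10^{5}$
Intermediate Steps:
$d = 52062$ ($d = 69556 - 17494 = 52062$)
$R = - \frac{260768}{303927}$ ($R = \frac{52062 + 208706}{-187961 - 115966} = \frac{260768}{-303927} = 260768 \left(- \frac{1}{303927}\right) = - \frac{260768}{303927} \approx -0.858$)
$\left(-84 - 102717\right) - R = \left(-84 - 102717\right) - - \frac{260768}{303927} = \left(-84 - 102717\right) + \frac{260768}{303927} = -102801 + \frac{260768}{303927} = - \frac{31243738759}{303927}$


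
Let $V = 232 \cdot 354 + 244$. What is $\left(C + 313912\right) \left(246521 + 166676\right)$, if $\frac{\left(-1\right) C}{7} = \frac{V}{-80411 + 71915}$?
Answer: $\frac{275558285675083}{2124} \approx 1.2974 \cdot 10^{11}$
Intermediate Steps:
$V = 82372$ ($V = 82128 + 244 = 82372$)
$C = \frac{144151}{2124}$ ($C = - 7 \frac{82372}{-80411 + 71915} = - 7 \frac{82372}{-8496} = - 7 \cdot 82372 \left(- \frac{1}{8496}\right) = \left(-7\right) \left(- \frac{20593}{2124}\right) = \frac{144151}{2124} \approx 67.868$)
$\left(C + 313912\right) \left(246521 + 166676\right) = \left(\frac{144151}{2124} + 313912\right) \left(246521 + 166676\right) = \frac{666893239}{2124} \cdot 413197 = \frac{275558285675083}{2124}$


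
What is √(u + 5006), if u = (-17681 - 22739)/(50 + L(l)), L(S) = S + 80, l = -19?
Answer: 23*√108114/111 ≈ 68.131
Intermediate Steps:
L(S) = 80 + S
u = -40420/111 (u = (-17681 - 22739)/(50 + (80 - 19)) = -40420/(50 + 61) = -40420/111 ≈ -364.14)
√(u + 5006) = √(-40420/111 + 5006) = √(515246/111) = 23*√108114/111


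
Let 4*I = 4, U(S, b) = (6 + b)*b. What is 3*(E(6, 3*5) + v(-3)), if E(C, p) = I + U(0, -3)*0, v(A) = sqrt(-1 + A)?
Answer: 3 + 6*I ≈ 3.0 + 6.0*I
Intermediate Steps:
U(S, b) = b*(6 + b)
I = 1 (I = (1/4)*4 = 1)
E(C, p) = 1 (E(C, p) = 1 - 3*(6 - 3)*0 = 1 - 3*3*0 = 1 - 9*0 = 1 + 0 = 1)
3*(E(6, 3*5) + v(-3)) = 3*(1 + sqrt(-1 - 3)) = 3*(1 + sqrt(-4)) = 3*(1 + 2*I) = 3 + 6*I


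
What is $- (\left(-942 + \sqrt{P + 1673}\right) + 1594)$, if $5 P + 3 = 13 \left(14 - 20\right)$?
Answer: $-652 - \frac{2 \sqrt{10355}}{5} \approx -692.7$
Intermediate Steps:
$P = - \frac{81}{5}$ ($P = - \frac{3}{5} + \frac{13 \left(14 - 20\right)}{5} = - \frac{3}{5} + \frac{13 \left(-6\right)}{5} = - \frac{3}{5} + \frac{1}{5} \left(-78\right) = - \frac{3}{5} - \frac{78}{5} = - \frac{81}{5} \approx -16.2$)
$- (\left(-942 + \sqrt{P + 1673}\right) + 1594) = - (\left(-942 + \sqrt{- \frac{81}{5} + 1673}\right) + 1594) = - (\left(-942 + \sqrt{\frac{8284}{5}}\right) + 1594) = - (\left(-942 + \frac{2 \sqrt{10355}}{5}\right) + 1594) = - (652 + \frac{2 \sqrt{10355}}{5}) = -652 - \frac{2 \sqrt{10355}}{5}$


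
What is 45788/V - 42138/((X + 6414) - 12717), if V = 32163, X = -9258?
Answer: 229754618/55609827 ≈ 4.1315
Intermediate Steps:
45788/V - 42138/((X + 6414) - 12717) = 45788/32163 - 42138/((-9258 + 6414) - 12717) = 45788*(1/32163) - 42138/(-2844 - 12717) = 45788/32163 - 42138/(-15561) = 45788/32163 - 42138*(-1/15561) = 45788/32163 + 4682/1729 = 229754618/55609827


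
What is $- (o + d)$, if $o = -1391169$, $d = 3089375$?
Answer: $-1698206$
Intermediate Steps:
$- (o + d) = - (-1391169 + 3089375) = \left(-1\right) 1698206 = -1698206$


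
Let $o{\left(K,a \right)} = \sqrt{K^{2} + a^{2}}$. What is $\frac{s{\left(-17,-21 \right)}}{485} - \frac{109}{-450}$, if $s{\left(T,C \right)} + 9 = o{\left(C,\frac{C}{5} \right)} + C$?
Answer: $\frac{7873}{43650} + \frac{21 \sqrt{26}}{2425} \approx 0.22452$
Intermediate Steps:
$s{\left(T,C \right)} = -9 + C + \frac{\sqrt{26} \sqrt{C^{2}}}{5}$ ($s{\left(T,C \right)} = -9 + \left(\sqrt{C^{2} + \left(\frac{C}{5}\right)^{2}} + C\right) = -9 + \left(\sqrt{C^{2} + \frac{C^{2}}{25}} + C\right) = -9 + \left(\sqrt{\frac{26 C^{2}}{25}} + C\right) = -9 + \left(\frac{\sqrt{26} \sqrt{C^{2}}}{5} + C\right) = -9 + \left(C + \frac{\sqrt{26} \sqrt{C^{2}}}{5}\right) = -9 + C + \frac{\sqrt{26} \sqrt{C^{2}}}{5}$)
$\frac{s{\left(-17,-21 \right)}}{485} - \frac{109}{-450} = \frac{-9 - 21 + \frac{\sqrt{26} \sqrt{\left(-21\right)^{2}}}{5}}{485} - \frac{109}{-450} = \left(-9 - 21 + \frac{\sqrt{26} \sqrt{441}}{5}\right) \frac{1}{485} - - \frac{109}{450} = \left(-9 - 21 + \frac{1}{5} \sqrt{26} \cdot 21\right) \frac{1}{485} + \frac{109}{450} = \left(-9 - 21 + \frac{21 \sqrt{26}}{5}\right) \frac{1}{485} + \frac{109}{450} = \left(-30 + \frac{21 \sqrt{26}}{5}\right) \frac{1}{485} + \frac{109}{450} = \left(- \frac{6}{97} + \frac{21 \sqrt{26}}{2425}\right) + \frac{109}{450} = \frac{7873}{43650} + \frac{21 \sqrt{26}}{2425}$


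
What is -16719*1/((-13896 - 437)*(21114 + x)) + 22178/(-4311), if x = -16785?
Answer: -152890960393/29720779803 ≈ -5.1442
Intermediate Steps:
-16719*1/((-13896 - 437)*(21114 + x)) + 22178/(-4311) = -16719*1/((-13896 - 437)*(21114 - 16785)) + 22178/(-4311) = -16719/(4329*(-14333)) + 22178*(-1/4311) = -16719/(-62047557) - 22178/4311 = -16719*(-1/62047557) - 22178/4311 = 5573/20682519 - 22178/4311 = -152890960393/29720779803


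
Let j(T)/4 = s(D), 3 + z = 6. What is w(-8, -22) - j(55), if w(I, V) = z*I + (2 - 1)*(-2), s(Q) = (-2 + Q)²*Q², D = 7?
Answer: -4926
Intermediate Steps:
z = 3 (z = -3 + 6 = 3)
s(Q) = Q²*(-2 + Q)²
j(T) = 4900 (j(T) = 4*(7²*(-2 + 7)²) = 4*(49*5²) = 4*(49*25) = 4*1225 = 4900)
w(I, V) = -2 + 3*I (w(I, V) = 3*I + (2 - 1)*(-2) = 3*I + 1*(-2) = 3*I - 2 = -2 + 3*I)
w(-8, -22) - j(55) = (-2 + 3*(-8)) - 1*4900 = (-2 - 24) - 4900 = -26 - 4900 = -4926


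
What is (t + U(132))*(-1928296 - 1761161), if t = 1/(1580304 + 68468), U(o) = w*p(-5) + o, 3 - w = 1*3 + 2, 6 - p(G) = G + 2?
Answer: -693470370925113/1648772 ≈ -4.2060e+8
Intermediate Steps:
p(G) = 4 - G (p(G) = 6 - (G + 2) = 6 - (2 + G) = 6 + (-2 - G) = 4 - G)
w = -2 (w = 3 - (1*3 + 2) = 3 - (3 + 2) = 3 - 1*5 = 3 - 5 = -2)
U(o) = -18 + o (U(o) = -2*(4 - 1*(-5)) + o = -2*(4 + 5) + o = -2*9 + o = -18 + o)
t = 1/1648772 ≈ 6.0651e-7
(t + U(132))*(-1928296 - 1761161) = (1/1648772 + (-18 + 132))*(-1928296 - 1761161) = (1/1648772 + 114)*(-3689457) = (187960009/1648772)*(-3689457) = -693470370925113/1648772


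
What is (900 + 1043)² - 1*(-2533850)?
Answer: 6309099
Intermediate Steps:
(900 + 1043)² - 1*(-2533850) = 1943² + 2533850 = 3775249 + 2533850 = 6309099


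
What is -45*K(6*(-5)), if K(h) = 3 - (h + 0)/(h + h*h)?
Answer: -3960/29 ≈ -136.55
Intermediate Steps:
K(h) = 3 - h/(h + h²)
-45*K(6*(-5)) = -45*(2 + 3*(6*(-5)))/(1 + 6*(-5)) = -45*(2 + 3*(-30))/(1 - 30) = -45*(2 - 90)/(-29) = -(-45)*(-88)/29 = -45*88/29 = -3960/29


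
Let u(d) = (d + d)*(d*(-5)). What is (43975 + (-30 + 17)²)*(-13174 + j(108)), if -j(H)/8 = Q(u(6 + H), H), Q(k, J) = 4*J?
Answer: -734114720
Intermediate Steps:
u(d) = -10*d² (u(d) = (2*d)*(-5*d) = -10*d²)
j(H) = -32*H
(43975 + (-30 + 17)²)*(-13174 + j(108)) = (43975 + (-30 + 17)²)*(-13174 - 32*108) = (43975 + (-13)²)*(-13174 - 3456) = (43975 + 169)*(-16630) = 44144*(-16630) = -734114720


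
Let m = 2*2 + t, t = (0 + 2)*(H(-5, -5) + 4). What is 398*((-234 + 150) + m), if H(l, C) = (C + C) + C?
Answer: -40596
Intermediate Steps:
H(l, C) = 3*C (H(l, C) = 2*C + C = 3*C)
t = -22 (t = (0 + 2)*(3*(-5) + 4) = 2*(-15 + 4) = 2*(-11) = -22)
m = -18 (m = 2*2 - 22 = 4 - 22 = -18)
398*((-234 + 150) + m) = 398*((-234 + 150) - 18) = 398*(-84 - 18) = 398*(-102) = -40596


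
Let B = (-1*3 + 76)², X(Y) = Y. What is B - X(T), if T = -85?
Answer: 5414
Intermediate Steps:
B = 5329 (B = (-3 + 76)² = 73² = 5329)
B - X(T) = 5329 - 1*(-85) = 5329 + 85 = 5414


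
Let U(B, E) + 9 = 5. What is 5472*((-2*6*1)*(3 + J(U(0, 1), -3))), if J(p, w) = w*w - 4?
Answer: -525312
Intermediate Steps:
U(B, E) = -4 (U(B, E) = -9 + 5 = -4)
J(p, w) = -4 + w**2 (J(p, w) = w**2 - 4 = -4 + w**2)
5472*((-2*6*1)*(3 + J(U(0, 1), -3))) = 5472*((-2*6*1)*(3 + (-4 + (-3)**2))) = 5472*((-12*1)*(3 + (-4 + 9))) = 5472*(-12*(3 + 5)) = 5472*(-12*8) = 5472*(-96) = -525312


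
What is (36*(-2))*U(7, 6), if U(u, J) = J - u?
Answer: 72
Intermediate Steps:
(36*(-2))*U(7, 6) = (36*(-2))*(6 - 1*7) = -72*(6 - 7) = -72*(-1) = 72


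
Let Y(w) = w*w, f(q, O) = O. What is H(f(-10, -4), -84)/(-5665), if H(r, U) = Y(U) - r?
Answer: -1412/1133 ≈ -1.2462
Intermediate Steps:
Y(w) = w²
H(r, U) = U² - r
H(f(-10, -4), -84)/(-5665) = ((-84)² - 1*(-4))/(-5665) = (7056 + 4)*(-1/5665) = 7060*(-1/5665) = -1412/1133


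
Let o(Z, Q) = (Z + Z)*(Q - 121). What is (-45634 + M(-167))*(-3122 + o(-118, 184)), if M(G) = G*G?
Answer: 319232550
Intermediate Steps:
M(G) = G²
o(Z, Q) = 2*Z*(-121 + Q) (o(Z, Q) = (2*Z)*(-121 + Q) = 2*Z*(-121 + Q))
(-45634 + M(-167))*(-3122 + o(-118, 184)) = (-45634 + (-167)²)*(-3122 + 2*(-118)*(-121 + 184)) = (-45634 + 27889)*(-3122 + 2*(-118)*63) = -17745*(-3122 - 14868) = -17745*(-17990) = 319232550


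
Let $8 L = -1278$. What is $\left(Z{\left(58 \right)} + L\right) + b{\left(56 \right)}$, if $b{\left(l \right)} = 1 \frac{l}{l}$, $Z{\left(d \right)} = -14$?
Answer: $- \frac{691}{4} \approx -172.75$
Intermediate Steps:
$L = - \frac{639}{4}$ ($L = \frac{1}{8} \left(-1278\right) = - \frac{639}{4} \approx -159.75$)
$b{\left(l \right)} = 1$ ($b{\left(l \right)} = 1 \cdot 1 = 1$)
$\left(Z{\left(58 \right)} + L\right) + b{\left(56 \right)} = \left(-14 - \frac{639}{4}\right) + 1 = - \frac{695}{4} + 1 = - \frac{691}{4}$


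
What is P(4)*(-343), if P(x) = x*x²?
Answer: -21952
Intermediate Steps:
P(x) = x³
P(4)*(-343) = 4³*(-343) = 64*(-343) = -21952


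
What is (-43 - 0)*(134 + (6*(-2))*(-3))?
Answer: -7310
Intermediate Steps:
(-43 - 0)*(134 + (6*(-2))*(-3)) = (-43 - 1*0)*(134 - 12*(-3)) = (-43 + 0)*(134 + 36) = -43*170 = -7310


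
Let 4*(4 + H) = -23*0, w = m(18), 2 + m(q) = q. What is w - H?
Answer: 20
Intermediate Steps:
m(q) = -2 + q
w = 16 (w = -2 + 18 = 16)
H = -4 (H = -4 + (-23*0)/4 = -4 + (¼)*0 = -4 + 0 = -4)
w - H = 16 - 1*(-4) = 16 + 4 = 20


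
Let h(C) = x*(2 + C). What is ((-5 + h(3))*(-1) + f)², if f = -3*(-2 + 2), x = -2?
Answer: 225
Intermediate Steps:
h(C) = -4 - 2*C (h(C) = -2*(2 + C) = -4 - 2*C)
f = 0 (f = -3*0 = 0)
((-5 + h(3))*(-1) + f)² = ((-5 + (-4 - 2*3))*(-1) + 0)² = ((-5 + (-4 - 6))*(-1) + 0)² = ((-5 - 10)*(-1) + 0)² = (-15*(-1) + 0)² = (15 + 0)² = 15² = 225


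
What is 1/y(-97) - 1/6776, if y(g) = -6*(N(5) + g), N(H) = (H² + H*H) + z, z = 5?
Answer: 233/60984 ≈ 0.0038207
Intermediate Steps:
N(H) = 5 + 2*H² (N(H) = (H² + H*H) + 5 = (H² + H²) + 5 = 2*H² + 5 = 5 + 2*H²)
y(g) = -330 - 6*g (y(g) = -6*((5 + 2*5²) + g) = -6*((5 + 2*25) + g) = -6*((5 + 50) + g) = -6*(55 + g) = -330 - 6*g)
1/y(-97) - 1/6776 = 1/(-330 - 6*(-97)) - 1/6776 = 1/(-330 + 582) - 1*1/6776 = 1/252 - 1/6776 = 233/60984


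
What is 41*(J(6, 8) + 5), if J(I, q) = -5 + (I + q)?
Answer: 574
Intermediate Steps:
J(I, q) = -5 + I + q
41*(J(6, 8) + 5) = 41*((-5 + 6 + 8) + 5) = 41*(9 + 5) = 41*14 = 574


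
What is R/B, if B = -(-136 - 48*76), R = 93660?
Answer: 23415/946 ≈ 24.752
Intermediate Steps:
B = 3784 (B = -(-136 - 3648) = -1*(-3784) = 3784)
R/B = 93660/3784 = 93660*(1/3784) = 23415/946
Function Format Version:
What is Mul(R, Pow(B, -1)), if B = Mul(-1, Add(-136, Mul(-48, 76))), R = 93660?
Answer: Rational(23415, 946) ≈ 24.752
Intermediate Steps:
B = 3784 (B = Mul(-1, Add(-136, -3648)) = Mul(-1, -3784) = 3784)
Mul(R, Pow(B, -1)) = Mul(93660, Pow(3784, -1)) = Mul(93660, Rational(1, 3784)) = Rational(23415, 946)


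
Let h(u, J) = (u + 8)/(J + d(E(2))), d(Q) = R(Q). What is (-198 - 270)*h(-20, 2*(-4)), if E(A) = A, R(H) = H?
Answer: -936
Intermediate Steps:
d(Q) = Q
h(u, J) = (8 + u)/(2 + J) (h(u, J) = (u + 8)/(J + 2) = (8 + u)/(2 + J))
(-198 - 270)*h(-20, 2*(-4)) = (-198 - 270)*((8 - 20)/(2 + 2*(-4))) = -468*(-12)/(2 - 8) = -468*(-12)/(-6) = -(-78)*(-12) = -468*2 = -936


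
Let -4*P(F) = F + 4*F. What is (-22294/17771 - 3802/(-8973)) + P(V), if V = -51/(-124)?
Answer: -106371536785/79091754768 ≈ -1.3449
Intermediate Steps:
V = 51/124 (V = -51*(-1/124) = 51/124 ≈ 0.41129)
P(F) = -5*F/4 (P(F) = -(F + 4*F)/4 = -5*F/4)
(-22294/17771 - 3802/(-8973)) + P(V) = (-22294/17771 - 3802/(-8973)) - 5/4*51/124 = (-22294*1/17771 - 3802*(-1/8973)) - 255/496 = (-22294/17771 + 3802/8973) - 255/496 = -132478720/159459183 - 255/496 = -106371536785/79091754768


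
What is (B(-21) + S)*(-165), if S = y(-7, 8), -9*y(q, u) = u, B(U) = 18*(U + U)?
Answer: 374660/3 ≈ 1.2489e+5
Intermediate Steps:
B(U) = 36*U (B(U) = 18*(2*U) = 36*U)
y(q, u) = -u/9
S = -8/9 (S = -⅑*8 = -8/9 ≈ -0.88889)
(B(-21) + S)*(-165) = (36*(-21) - 8/9)*(-165) = (-756 - 8/9)*(-165) = -6812/9*(-165) = 374660/3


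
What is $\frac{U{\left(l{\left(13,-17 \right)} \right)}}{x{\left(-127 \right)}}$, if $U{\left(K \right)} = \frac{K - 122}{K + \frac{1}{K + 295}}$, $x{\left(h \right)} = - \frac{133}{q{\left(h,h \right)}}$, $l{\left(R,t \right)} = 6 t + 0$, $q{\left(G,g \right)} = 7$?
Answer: $- \frac{43232}{374015} \approx -0.11559$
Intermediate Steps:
$l{\left(R,t \right)} = 6 t$
$x{\left(h \right)} = -19$ ($x{\left(h \right)} = - \frac{133}{7} = \left(-133\right) \frac{1}{7} = -19$)
$U{\left(K \right)} = \frac{-122 + K}{K + \frac{1}{295 + K}}$
$\frac{U{\left(l{\left(13,-17 \right)} \right)}}{x{\left(-127 \right)}} = \frac{\frac{1}{1 + \left(6 \left(-17\right)\right)^{2} + 295 \cdot 6 \left(-17\right)} \left(-35990 + \left(6 \left(-17\right)\right)^{2} + 173 \cdot 6 \left(-17\right)\right)}{-19} = \frac{-35990 + \left(-102\right)^{2} + 173 \left(-102\right)}{1 + \left(-102\right)^{2} + 295 \left(-102\right)} \left(- \frac{1}{19}\right) = \frac{-35990 + 10404 - 17646}{1 + 10404 - 30090} \left(- \frac{1}{19}\right) = \frac{1}{-19685} \left(-43232\right) \left(- \frac{1}{19}\right) = \left(- \frac{1}{19685}\right) \left(-43232\right) \left(- \frac{1}{19}\right) = \frac{43232}{19685} \left(- \frac{1}{19}\right) = - \frac{43232}{374015}$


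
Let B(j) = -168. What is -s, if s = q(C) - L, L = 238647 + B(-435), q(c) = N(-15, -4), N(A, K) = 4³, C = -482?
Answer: 238415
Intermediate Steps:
N(A, K) = 64
q(c) = 64
L = 238479 (L = 238647 - 168 = 238479)
s = -238415 (s = 64 - 1*238479 = 64 - 238479 = -238415)
-s = -1*(-238415) = 238415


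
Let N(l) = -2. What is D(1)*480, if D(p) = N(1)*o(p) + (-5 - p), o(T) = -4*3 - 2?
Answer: 10560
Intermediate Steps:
o(T) = -14 (o(T) = -12 - 2 = -14)
D(p) = 23 - p (D(p) = -2*(-14) + (-5 - p) = 28 + (-5 - p) = 23 - p)
D(1)*480 = (23 - 1*1)*480 = (23 - 1)*480 = 22*480 = 10560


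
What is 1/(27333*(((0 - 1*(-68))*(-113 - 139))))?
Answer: -1/468378288 ≈ -2.1350e-9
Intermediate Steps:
1/(27333*(((0 - 1*(-68))*(-113 - 139)))) = 1/(27333*(((0 + 68)*(-252)))) = 1/(27333*((68*(-252)))) = (1/27333)/(-17136) = (1/27333)*(-1/17136) = -1/468378288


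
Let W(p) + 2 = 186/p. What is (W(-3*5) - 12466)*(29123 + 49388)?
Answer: -4899243422/5 ≈ -9.7985e+8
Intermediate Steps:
W(p) = -2 + 186/p
(W(-3*5) - 12466)*(29123 + 49388) = ((-2 + 186/((-3*5))) - 12466)*(29123 + 49388) = ((-2 + 186/(-15)) - 12466)*78511 = ((-2 + 186*(-1/15)) - 12466)*78511 = ((-2 - 62/5) - 12466)*78511 = (-72/5 - 12466)*78511 = -62402/5*78511 = -4899243422/5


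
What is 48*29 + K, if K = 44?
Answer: 1436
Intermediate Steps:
48*29 + K = 48*29 + 44 = 1392 + 44 = 1436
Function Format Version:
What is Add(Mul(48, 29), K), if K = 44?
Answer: 1436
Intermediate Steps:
Add(Mul(48, 29), K) = Add(Mul(48, 29), 44) = Add(1392, 44) = 1436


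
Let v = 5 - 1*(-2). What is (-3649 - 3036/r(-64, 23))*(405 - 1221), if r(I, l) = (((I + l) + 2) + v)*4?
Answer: 5916459/2 ≈ 2.9582e+6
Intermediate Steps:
v = 7 (v = 5 + 2 = 7)
r(I, l) = 36 + 4*I + 4*l (r(I, l) = (((I + l) + 2) + 7)*4 = ((2 + I + l) + 7)*4 = (9 + I + l)*4 = 36 + 4*I + 4*l)
(-3649 - 3036/r(-64, 23))*(405 - 1221) = (-3649 - 3036/(36 + 4*(-64) + 4*23))*(405 - 1221) = (-3649 - 3036/(36 - 256 + 92))*(-816) = (-3649 - 3036/(-128))*(-816) = (-3649 - 3036*(-1/128))*(-816) = (-3649 + 759/32)*(-816) = -116009/32*(-816) = 5916459/2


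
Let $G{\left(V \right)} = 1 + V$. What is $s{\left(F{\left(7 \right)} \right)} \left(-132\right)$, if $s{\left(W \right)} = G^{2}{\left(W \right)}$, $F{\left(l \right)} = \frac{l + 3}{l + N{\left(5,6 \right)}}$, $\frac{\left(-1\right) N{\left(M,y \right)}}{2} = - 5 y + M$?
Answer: $- \frac{197516}{1083} \approx -182.38$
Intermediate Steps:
$N{\left(M,y \right)} = - 2 M + 10 y$ ($N{\left(M,y \right)} = - 2 \left(- 5 y + M\right) = - 2 \left(M - 5 y\right) = - 2 M + 10 y$)
$F{\left(l \right)} = \frac{3 + l}{50 + l}$ ($F{\left(l \right)} = \frac{l + 3}{l + \left(\left(-2\right) 5 + 10 \cdot 6\right)} = \frac{3 + l}{l + \left(-10 + 60\right)} = \frac{3 + l}{l + 50} = \frac{3 + l}{50 + l}$)
$s{\left(W \right)} = \left(1 + W\right)^{2}$
$s{\left(F{\left(7 \right)} \right)} \left(-132\right) = \left(1 + \frac{3 + 7}{50 + 7}\right)^{2} \left(-132\right) = \left(1 + \frac{1}{57} \cdot 10\right)^{2} \left(-132\right) = \left(1 + \frac{10}{57}\right)^{2} \left(-132\right) = \left(\frac{67}{57}\right)^{2} \left(-132\right) = \frac{4489}{3249} \left(-132\right) = - \frac{197516}{1083}$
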